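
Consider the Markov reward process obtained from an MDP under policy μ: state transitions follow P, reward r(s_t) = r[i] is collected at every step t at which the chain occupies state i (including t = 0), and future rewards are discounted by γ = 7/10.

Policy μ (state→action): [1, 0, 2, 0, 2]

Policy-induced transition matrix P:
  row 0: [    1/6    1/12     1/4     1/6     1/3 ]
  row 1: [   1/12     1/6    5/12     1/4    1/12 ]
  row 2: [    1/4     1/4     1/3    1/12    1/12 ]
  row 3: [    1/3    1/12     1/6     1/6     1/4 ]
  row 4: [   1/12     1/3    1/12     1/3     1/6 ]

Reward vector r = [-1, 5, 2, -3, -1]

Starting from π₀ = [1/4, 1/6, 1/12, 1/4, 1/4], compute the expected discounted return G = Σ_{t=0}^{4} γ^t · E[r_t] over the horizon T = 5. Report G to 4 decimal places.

G = 0.4596

t=0: π = [0.2500, 0.1667, 0.0833, 0.2500, 0.2500], E[r] = -0.2500, γ^t·E[r] = -0.250000, running G = -0.250000
t=1: π = [0.1806, 0.1736, 0.2222, 0.2153, 0.2083], E[r] = 0.2778, γ^t·E[r] = 0.194444, running G = -0.055556
t=2: π = [0.1892, 0.1869, 0.2448, 0.1973, 0.1817], E[r] = 0.4612, γ^t·E[r] = 0.226001, running G = 0.170446
t=3: π = [0.1892, 0.1851, 0.2548, 0.1921, 0.1787], E[r] = 0.4910, γ^t·E[r] = 0.168423, running G = 0.338869
t=4: π = [0.1896, 0.1859, 0.2563, 0.1906, 0.1776], E[r] = 0.5030, γ^t·E[r] = 0.120778, running G = 0.459646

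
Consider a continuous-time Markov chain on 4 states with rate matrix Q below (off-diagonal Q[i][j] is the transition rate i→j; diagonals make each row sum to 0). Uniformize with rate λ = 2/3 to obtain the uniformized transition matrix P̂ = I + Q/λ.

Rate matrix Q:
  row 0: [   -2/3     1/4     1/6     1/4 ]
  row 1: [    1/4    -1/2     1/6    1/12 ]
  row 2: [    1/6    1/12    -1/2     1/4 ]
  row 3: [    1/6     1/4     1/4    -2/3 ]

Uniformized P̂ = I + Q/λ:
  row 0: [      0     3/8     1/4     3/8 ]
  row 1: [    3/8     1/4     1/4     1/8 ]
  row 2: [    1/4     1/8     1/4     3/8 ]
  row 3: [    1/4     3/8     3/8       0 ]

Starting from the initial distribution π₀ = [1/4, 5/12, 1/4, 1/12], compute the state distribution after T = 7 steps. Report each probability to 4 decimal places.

t=0: π = [0.2500, 0.4167, 0.2500, 0.0833]
t=1: π = [0.2396, 0.2604, 0.2604, 0.2396]
t=2: π = [0.2227, 0.2773, 0.2799, 0.2201]
t=3: π = [0.2290, 0.2703, 0.2775, 0.2231]
t=4: π = [0.2265, 0.2718, 0.2779, 0.2237]
t=5: π = [0.2273, 0.2715, 0.2780, 0.2231]
t=6: π = [0.2271, 0.2716, 0.2779, 0.2234]
t=7: π = [0.2272, 0.2716, 0.2779, 0.2233]

π = [0.2272, 0.2716, 0.2779, 0.2233]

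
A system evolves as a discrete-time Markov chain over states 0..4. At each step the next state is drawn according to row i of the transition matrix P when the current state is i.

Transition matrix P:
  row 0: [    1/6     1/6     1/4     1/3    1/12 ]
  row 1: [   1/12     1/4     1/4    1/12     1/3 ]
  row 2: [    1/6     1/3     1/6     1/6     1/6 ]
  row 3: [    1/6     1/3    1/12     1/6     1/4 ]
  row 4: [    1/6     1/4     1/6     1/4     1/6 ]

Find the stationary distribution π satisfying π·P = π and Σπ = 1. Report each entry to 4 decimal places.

Balance equations π_j = Σ_i π_i·P[i][j]:
  π_0 = 1/6·π_0 + 1/12·π_1 + 1/6·π_2 + 1/6·π_3 + 1/6·π_4
  π_1 = 1/6·π_0 + 1/4·π_1 + 1/3·π_2 + 1/3·π_3 + 1/4·π_4
  π_2 = 1/4·π_0 + 1/4·π_1 + 1/6·π_2 + 1/12·π_3 + 1/6·π_4
  π_3 = 1/3·π_0 + 1/12·π_1 + 1/6·π_2 + 1/6·π_3 + 1/4·π_4
  normalize: π_0 + π_1 + π_2 + π_3 + π_4 = 1
Solving the linear system gives exactly π = [1609/11154, 500/1859, 345/1859, 2077/11154, 109/507].

π = [0.1443, 0.2690, 0.1856, 0.1862, 0.2150]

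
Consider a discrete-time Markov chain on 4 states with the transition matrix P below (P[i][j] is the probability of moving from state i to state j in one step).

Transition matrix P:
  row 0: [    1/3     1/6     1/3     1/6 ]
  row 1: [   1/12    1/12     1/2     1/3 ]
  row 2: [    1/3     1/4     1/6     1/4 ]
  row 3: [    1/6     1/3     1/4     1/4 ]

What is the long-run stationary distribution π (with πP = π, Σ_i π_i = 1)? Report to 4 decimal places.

Balance equations π_j = Σ_i π_i·P[i][j]:
  π_0 = 1/3·π_0 + 1/12·π_1 + 1/3·π_2 + 1/6·π_3
  π_1 = 1/6·π_0 + 1/12·π_1 + 1/4·π_2 + 1/3·π_3
  π_2 = 1/3·π_0 + 1/2·π_1 + 1/6·π_2 + 1/4·π_3
  normalize: π_0 + π_1 + π_2 + π_3 = 1
Solving the linear system gives exactly π = [461/1935, 416/1935, 578/1935, 32/129].

π = [0.2382, 0.2150, 0.2987, 0.2481]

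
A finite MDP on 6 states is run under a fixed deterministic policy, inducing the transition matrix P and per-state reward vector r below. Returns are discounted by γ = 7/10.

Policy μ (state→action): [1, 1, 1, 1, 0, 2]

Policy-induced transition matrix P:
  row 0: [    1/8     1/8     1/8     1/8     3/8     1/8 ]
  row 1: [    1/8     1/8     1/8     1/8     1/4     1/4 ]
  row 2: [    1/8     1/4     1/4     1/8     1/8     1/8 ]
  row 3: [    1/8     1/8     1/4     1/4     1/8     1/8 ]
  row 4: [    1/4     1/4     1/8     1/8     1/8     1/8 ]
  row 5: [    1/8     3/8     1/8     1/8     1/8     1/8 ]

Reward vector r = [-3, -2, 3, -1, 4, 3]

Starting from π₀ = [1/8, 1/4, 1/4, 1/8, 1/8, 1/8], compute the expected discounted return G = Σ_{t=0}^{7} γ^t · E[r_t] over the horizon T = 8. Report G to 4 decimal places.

t=0: π = [0.1250, 0.2500, 0.2500, 0.1250, 0.1250, 0.1250], E[r] = 0.6250, γ^t·E[r] = 0.625000, running G = 0.625000
t=1: π = [0.1406, 0.2031, 0.1719, 0.1406, 0.1875, 0.1563], E[r] = 0.7656, γ^t·E[r] = 0.535938, running G = 1.160938
t=2: π = [0.1484, 0.2090, 0.1641, 0.1426, 0.1855, 0.1504], E[r] = 0.6797, γ^t·E[r] = 0.333047, running G = 1.493984
t=3: π = [0.1482, 0.2063, 0.1633, 0.1428, 0.1882, 0.1511], E[r] = 0.6963, γ^t·E[r] = 0.238827, running G = 1.732812
t=4: π = [0.1485, 0.2067, 0.1633, 0.1429, 0.1878, 0.1508], E[r] = 0.6916, γ^t·E[r] = 0.166058, running G = 1.898869
t=5: π = [0.1485, 0.2066, 0.1633, 0.1429, 0.1880, 0.1508], E[r] = 0.6927, γ^t·E[r] = 0.116430, running G = 2.015299
t=6: π = [0.1485, 0.2066, 0.1633, 0.1429, 0.1879, 0.1508], E[r] = 0.6925, γ^t·E[r] = 0.081467, running G = 2.096766
t=7: π = [0.1485, 0.2066, 0.1633, 0.1429, 0.1880, 0.1508], E[r] = 0.6925, γ^t·E[r] = 0.057033, running G = 2.153799

G = 2.1538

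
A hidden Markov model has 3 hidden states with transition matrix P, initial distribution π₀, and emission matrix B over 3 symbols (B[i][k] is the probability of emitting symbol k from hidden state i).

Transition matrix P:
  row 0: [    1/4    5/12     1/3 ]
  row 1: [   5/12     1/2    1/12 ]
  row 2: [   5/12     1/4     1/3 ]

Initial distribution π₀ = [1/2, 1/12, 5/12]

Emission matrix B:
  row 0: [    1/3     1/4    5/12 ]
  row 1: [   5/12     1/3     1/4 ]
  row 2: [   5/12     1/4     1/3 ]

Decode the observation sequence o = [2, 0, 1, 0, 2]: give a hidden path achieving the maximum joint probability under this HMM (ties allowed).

t=0: δ = [2.083e-01, 2.083e-02, 1.389e-01]  (obs o_0=2)
t=1: δ = [1.929e-02, 3.617e-02, 2.894e-02]  ψ = [2, 0, 0]  (obs o_1=0)
t=2: δ = [3.768e-03, 6.028e-03, 2.411e-03]  ψ = [1, 1, 2]  (obs o_2=1)
t=3: δ = [8.372e-04, 1.256e-03, 5.233e-04]  ψ = [1, 1, 0]  (obs o_3=0)
t=4: δ = [2.180e-04, 1.570e-04, 9.303e-05]  ψ = [1, 1, 0]  (obs o_4=2)
backtrack: best end state = 0; path = [0, 1, 1, 1, 0]

path = [0, 1, 1, 1, 0]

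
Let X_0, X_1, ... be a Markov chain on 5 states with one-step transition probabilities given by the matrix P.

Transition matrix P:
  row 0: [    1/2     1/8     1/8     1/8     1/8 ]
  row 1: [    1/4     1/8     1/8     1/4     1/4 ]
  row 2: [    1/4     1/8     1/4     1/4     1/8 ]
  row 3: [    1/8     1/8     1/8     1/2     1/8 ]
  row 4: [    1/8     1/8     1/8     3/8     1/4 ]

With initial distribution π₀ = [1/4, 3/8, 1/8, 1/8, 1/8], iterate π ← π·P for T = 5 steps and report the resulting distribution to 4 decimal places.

t=0: π = [0.2500, 0.3750, 0.1250, 0.1250, 0.1250]
t=1: π = [0.2813, 0.1250, 0.1406, 0.2656, 0.1875]
t=2: π = [0.2637, 0.1250, 0.1426, 0.3047, 0.1641]
t=3: π = [0.2573, 0.1250, 0.1428, 0.3137, 0.1611]
t=4: π = [0.2550, 0.1250, 0.1429, 0.3164, 0.1608]
t=5: π = [0.2541, 0.1250, 0.1429, 0.3173, 0.1607]

π = [0.2541, 0.1250, 0.1429, 0.3173, 0.1607]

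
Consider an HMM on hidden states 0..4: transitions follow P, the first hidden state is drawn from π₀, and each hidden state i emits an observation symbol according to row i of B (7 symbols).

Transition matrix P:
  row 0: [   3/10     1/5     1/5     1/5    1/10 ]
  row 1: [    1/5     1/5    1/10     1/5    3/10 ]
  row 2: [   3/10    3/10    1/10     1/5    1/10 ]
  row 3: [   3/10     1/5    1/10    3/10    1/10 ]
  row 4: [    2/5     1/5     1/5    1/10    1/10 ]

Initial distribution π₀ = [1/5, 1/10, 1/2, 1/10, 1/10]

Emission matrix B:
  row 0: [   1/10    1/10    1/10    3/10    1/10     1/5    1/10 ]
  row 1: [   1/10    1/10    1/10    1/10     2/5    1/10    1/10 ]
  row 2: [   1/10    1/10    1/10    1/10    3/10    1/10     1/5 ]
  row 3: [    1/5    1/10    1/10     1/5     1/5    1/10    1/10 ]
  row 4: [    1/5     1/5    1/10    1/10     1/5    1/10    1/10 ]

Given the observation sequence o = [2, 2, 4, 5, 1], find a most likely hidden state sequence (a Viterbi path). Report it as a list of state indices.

path = [2, 1, 4, 0, 0]

t=0: δ = [2.000e-02, 1.000e-02, 5.000e-02, 1.000e-02, 1.000e-02]  (obs o_0=2)
t=1: δ = [1.500e-03, 1.500e-03, 5.000e-04, 1.000e-03, 5.000e-04]  ψ = [2, 2, 2, 2, 2]  (obs o_1=2)
t=2: δ = [4.500e-05, 1.200e-04, 9.000e-05, 6.000e-05, 9.000e-05]  ψ = [0, 0, 0, 0, 1]  (obs o_2=4)
t=3: δ = [7.200e-06, 2.700e-06, 1.800e-06, 2.400e-06, 3.600e-06]  ψ = [4, 2, 4, 1, 1]  (obs o_3=5)
t=4: δ = [2.160e-07, 1.440e-07, 1.440e-07, 1.440e-07, 1.620e-07]  ψ = [0, 0, 0, 0, 1]  (obs o_4=1)
backtrack: best end state = 0; path = [2, 1, 4, 0, 0]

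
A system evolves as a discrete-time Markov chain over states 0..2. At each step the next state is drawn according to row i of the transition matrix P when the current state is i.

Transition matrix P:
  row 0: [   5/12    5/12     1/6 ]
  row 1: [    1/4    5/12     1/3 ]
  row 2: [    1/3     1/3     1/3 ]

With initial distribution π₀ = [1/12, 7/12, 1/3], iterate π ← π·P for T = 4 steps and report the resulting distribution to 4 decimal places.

π = [0.3279, 0.3934, 0.2787]

t=0: π = [0.0833, 0.5833, 0.3333]
t=1: π = [0.2917, 0.3889, 0.3194]
t=2: π = [0.3252, 0.3900, 0.2847]
t=3: π = [0.3279, 0.3929, 0.2791]
t=4: π = [0.3279, 0.3934, 0.2787]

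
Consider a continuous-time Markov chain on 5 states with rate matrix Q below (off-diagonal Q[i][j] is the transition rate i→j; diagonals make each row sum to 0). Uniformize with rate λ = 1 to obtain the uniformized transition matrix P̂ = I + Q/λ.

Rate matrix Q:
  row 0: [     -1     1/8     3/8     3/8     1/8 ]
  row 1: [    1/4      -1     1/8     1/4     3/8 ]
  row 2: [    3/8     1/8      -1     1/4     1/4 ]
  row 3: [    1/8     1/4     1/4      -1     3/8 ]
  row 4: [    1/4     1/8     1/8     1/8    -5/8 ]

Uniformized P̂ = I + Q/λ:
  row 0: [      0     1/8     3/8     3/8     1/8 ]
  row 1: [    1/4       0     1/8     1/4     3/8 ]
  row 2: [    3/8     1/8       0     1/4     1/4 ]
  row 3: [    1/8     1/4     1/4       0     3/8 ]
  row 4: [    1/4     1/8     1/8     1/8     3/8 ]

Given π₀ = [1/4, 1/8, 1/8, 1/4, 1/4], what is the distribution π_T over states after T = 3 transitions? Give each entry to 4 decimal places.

π = [0.1951, 0.1321, 0.1799, 0.1909, 0.3020]

t=0: π = [0.2500, 0.1250, 0.1250, 0.2500, 0.2500]
t=1: π = [0.1719, 0.1406, 0.2031, 0.1875, 0.2969]
t=2: π = [0.2090, 0.1309, 0.1660, 0.1875, 0.3066]
t=3: π = [0.1951, 0.1321, 0.1799, 0.1909, 0.3020]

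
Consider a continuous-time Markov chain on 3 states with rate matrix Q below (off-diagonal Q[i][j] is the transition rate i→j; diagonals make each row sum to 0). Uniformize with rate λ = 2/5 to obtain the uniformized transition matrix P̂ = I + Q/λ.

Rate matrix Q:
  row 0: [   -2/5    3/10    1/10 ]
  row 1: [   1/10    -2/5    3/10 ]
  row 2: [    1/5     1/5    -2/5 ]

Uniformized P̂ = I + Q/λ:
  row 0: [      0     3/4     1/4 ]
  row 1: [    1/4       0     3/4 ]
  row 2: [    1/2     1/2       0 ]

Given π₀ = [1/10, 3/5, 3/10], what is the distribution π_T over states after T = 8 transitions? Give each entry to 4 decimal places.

π = [0.2705, 0.3757, 0.3538]

t=0: π = [0.1000, 0.6000, 0.3000]
t=1: π = [0.3000, 0.2250, 0.4750]
t=2: π = [0.2938, 0.4625, 0.2438]
t=3: π = [0.2375, 0.3422, 0.4203]
t=4: π = [0.2957, 0.3883, 0.3160]
t=5: π = [0.2551, 0.3798, 0.3651]
t=6: π = [0.2775, 0.3739, 0.3486]
t=7: π = [0.2678, 0.3824, 0.3498]
t=8: π = [0.2705, 0.3757, 0.3538]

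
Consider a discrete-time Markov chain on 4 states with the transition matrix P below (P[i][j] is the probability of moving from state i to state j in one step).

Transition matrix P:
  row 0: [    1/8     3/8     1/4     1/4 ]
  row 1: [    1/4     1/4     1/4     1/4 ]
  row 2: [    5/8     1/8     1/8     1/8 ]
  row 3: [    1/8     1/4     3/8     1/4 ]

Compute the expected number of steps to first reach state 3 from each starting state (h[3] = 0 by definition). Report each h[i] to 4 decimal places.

h = [4.5000, 4.5000, 5.0000, 0.0000]

First-step conditioning: h[3] = 0; for i ≠ 3, h[i] = 1 + Σ_k P[i][k]·h[k].
  h[0] = 1 + 1/8·h[0] + 3/8·h[1] + 1/4·h[2]
  h[1] = 1 + 1/4·h[0] + 1/4·h[1] + 1/4·h[2]
  h[2] = 1 + 5/8·h[0] + 1/8·h[1] + 1/8·h[2]
Solving the 3×3 linear system over states ≠ 3 gives exactly h = [9/2, 9/2, 5, 0] (h[3] = 0 is the target).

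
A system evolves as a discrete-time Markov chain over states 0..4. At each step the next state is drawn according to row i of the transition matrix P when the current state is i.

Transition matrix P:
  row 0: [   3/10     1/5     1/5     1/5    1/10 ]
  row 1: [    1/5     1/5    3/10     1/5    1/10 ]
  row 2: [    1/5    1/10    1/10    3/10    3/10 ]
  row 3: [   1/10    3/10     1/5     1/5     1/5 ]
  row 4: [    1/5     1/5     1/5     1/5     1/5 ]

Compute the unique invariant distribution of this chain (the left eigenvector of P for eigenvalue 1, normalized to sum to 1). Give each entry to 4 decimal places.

π = [0.1978, 0.2020, 0.2002, 0.2200, 0.1800]

Balance equations π_j = Σ_i π_i·P[i][j]:
  π_0 = 3/10·π_0 + 1/5·π_1 + 1/5·π_2 + 1/10·π_3 + 1/5·π_4
  π_1 = 1/5·π_0 + 1/5·π_1 + 1/10·π_2 + 3/10·π_3 + 1/5·π_4
  π_2 = 1/5·π_0 + 3/10·π_1 + 1/10·π_2 + 1/5·π_3 + 1/5·π_4
  π_3 = 1/5·π_0 + 1/5·π_1 + 3/10·π_2 + 1/5·π_3 + 1/5·π_4
  normalize: π_0 + π_1 + π_2 + π_3 + π_4 = 1
Solving the linear system gives exactly π = [658/3327, 224/1109, 222/1109, 244/1109, 599/3327].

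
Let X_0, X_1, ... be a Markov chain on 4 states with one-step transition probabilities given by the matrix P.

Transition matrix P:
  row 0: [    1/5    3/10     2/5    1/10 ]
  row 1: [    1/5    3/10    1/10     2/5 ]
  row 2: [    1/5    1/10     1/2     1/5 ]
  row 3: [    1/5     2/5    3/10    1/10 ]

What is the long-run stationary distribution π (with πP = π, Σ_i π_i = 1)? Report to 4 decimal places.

π = [0.2000, 0.2537, 0.3366, 0.2098]

Balance equations π_j = Σ_i π_i·P[i][j]:
  π_0 = 1/5·π_0 + 1/5·π_1 + 1/5·π_2 + 1/5·π_3
  π_1 = 3/10·π_0 + 3/10·π_1 + 1/10·π_2 + 2/5·π_3
  π_2 = 2/5·π_0 + 1/10·π_1 + 1/2·π_2 + 3/10·π_3
  normalize: π_0 + π_1 + π_2 + π_3 = 1
Solving the linear system gives exactly π = [1/5, 52/205, 69/205, 43/205].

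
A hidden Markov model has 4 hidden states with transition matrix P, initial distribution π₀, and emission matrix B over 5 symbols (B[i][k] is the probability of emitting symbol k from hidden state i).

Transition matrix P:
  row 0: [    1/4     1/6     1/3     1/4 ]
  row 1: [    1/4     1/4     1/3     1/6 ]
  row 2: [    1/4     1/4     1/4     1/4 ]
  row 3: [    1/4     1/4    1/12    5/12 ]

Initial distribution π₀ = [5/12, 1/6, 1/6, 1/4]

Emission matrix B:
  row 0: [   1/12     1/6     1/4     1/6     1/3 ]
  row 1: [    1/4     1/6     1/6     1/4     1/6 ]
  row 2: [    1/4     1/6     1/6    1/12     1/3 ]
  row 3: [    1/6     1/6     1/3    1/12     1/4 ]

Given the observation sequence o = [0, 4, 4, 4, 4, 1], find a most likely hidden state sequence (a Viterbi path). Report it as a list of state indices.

t=0: δ = [3.472e-02, 4.167e-02, 4.167e-02, 4.167e-02]  (obs o_0=0)
t=1: δ = [3.472e-03, 1.736e-03, 4.630e-03, 4.340e-03]  ψ = [1, 1, 1, 3]  (obs o_1=4)
t=2: δ = [3.858e-04, 1.929e-04, 3.858e-04, 4.521e-04]  ψ = [2, 2, 0, 3]  (obs o_2=4)
t=3: δ = [3.768e-05, 1.884e-05, 4.287e-05, 4.710e-05]  ψ = [3, 3, 0, 3]  (obs o_3=4)
t=4: δ = [3.925e-06, 1.962e-06, 4.186e-06, 4.906e-06]  ψ = [3, 3, 0, 3]  (obs o_4=4)
t=5: δ = [2.044e-07, 2.044e-07, 2.180e-07, 3.407e-07]  ψ = [3, 3, 0, 3]  (obs o_5=1)
backtrack: best end state = 3; path = [3, 3, 3, 3, 3, 3]

path = [3, 3, 3, 3, 3, 3]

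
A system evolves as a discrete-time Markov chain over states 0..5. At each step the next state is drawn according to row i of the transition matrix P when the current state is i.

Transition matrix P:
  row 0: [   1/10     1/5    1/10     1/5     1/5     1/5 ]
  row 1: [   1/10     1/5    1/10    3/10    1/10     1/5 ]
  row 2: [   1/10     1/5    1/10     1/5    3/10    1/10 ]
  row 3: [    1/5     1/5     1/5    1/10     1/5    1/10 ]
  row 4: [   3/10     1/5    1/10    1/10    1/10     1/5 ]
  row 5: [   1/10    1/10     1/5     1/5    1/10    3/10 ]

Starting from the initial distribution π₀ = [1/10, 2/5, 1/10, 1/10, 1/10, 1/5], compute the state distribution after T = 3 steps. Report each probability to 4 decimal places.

π = [0.1504, 0.1815, 0.1367, 0.1837, 0.1616, 0.1861]

t=0: π = [0.1000, 0.4000, 0.1000, 0.1000, 0.1000, 0.2000]
t=1: π = [0.1300, 0.1800, 0.1300, 0.2200, 0.1400, 0.2000]
t=2: π = [0.1500, 0.1800, 0.1420, 0.1820, 0.1610, 0.1850]
t=3: π = [0.1504, 0.1815, 0.1367, 0.1837, 0.1616, 0.1861]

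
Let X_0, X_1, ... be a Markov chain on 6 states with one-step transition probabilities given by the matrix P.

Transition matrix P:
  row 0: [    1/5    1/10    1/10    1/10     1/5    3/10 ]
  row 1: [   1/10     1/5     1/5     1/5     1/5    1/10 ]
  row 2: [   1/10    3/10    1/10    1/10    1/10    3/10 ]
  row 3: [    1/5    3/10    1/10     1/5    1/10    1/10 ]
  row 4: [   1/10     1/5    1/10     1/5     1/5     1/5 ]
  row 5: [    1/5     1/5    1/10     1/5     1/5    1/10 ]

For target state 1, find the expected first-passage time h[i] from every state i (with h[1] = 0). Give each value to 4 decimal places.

h = [5.2852, 0.0000, 4.2857, 4.2909, 4.7096, 4.7619]

First-step conditioning: h[1] = 0; for i ≠ 1, h[i] = 1 + Σ_k P[i][k]·h[k].
  h[0] = 1 + 1/5·h[0] + 1/10·h[2] + 1/10·h[3] + 1/5·h[4] + 3/10·h[5]
  h[2] = 1 + 1/10·h[0] + 1/10·h[2] + 1/10·h[3] + 1/10·h[4] + 3/10·h[5]
  h[3] = 1 + 1/5·h[0] + 1/10·h[2] + 1/5·h[3] + 1/10·h[4] + 1/10·h[5]
  h[4] = 1 + 1/10·h[0] + 1/10·h[2] + 1/5·h[3] + 1/5·h[4] + 1/5·h[5]
  h[5] = 1 + 1/5·h[0] + 1/10·h[2] + 1/5·h[3] + 1/5·h[4] + 1/10·h[5]
Solving the 5×5 linear system over states ≠ 1 gives exactly h = [10100/1911, 0, 30/7, 8200/1911, 3000/637, 100/21] (h[1] = 0 is the target).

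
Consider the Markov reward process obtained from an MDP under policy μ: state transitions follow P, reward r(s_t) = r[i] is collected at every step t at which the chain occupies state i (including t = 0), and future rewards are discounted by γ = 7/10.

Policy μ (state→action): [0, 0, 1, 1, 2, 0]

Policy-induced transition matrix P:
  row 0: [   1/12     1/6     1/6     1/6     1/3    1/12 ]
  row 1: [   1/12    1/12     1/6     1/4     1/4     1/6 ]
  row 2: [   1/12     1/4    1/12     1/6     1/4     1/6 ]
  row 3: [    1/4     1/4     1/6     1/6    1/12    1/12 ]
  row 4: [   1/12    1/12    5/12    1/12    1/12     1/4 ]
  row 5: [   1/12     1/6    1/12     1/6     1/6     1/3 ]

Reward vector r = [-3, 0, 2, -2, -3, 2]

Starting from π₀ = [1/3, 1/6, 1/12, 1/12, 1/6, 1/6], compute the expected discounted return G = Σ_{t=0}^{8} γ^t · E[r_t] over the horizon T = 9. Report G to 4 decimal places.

G = -2.2513

t=0: π = [0.3333, 0.1667, 0.0833, 0.0833, 0.1667, 0.1667], E[r] = -1.1667, γ^t·E[r] = -1.166667, running G = -1.166667
t=1: π = [0.0972, 0.1528, 0.1875, 0.1667, 0.2222, 0.1736], E[r] = -0.5694, γ^t·E[r] = -0.398611, running G = -1.565278
t=2: π = [0.1111, 0.1649, 0.1921, 0.1609, 0.1788, 0.1921], E[r] = -0.4230, γ^t·E[r] = -0.207286, running G = -1.772564
t=3: π = [0.1101, 0.1674, 0.1793, 0.1655, 0.1866, 0.1909], E[r] = -0.4808, γ^t·E[r] = -0.164917, running G = -1.937480
t=4: π = [0.1109, 0.1659, 0.1825, 0.1651, 0.1846, 0.1911], E[r] = -0.4695, γ^t·E[r] = -0.112739, running G = -2.050219
t=5: π = [0.1108, 0.1664, 0.1817, 0.1651, 0.1850, 0.1909], E[r] = -0.4727, γ^t·E[r] = -0.079453, running G = -2.129672
t=6: π = [0.1109, 0.1663, 0.1819, 0.1651, 0.1850, 0.1909], E[r] = -0.4721, γ^t·E[r] = -0.055544, running G = -2.185217
t=7: π = [0.1109, 0.1663, 0.1818, 0.1651, 0.1850, 0.1909], E[r] = -0.4722, γ^t·E[r] = -0.038890, running G = -2.224107
t=8: π = [0.1109, 0.1663, 0.1818, 0.1651, 0.1850, 0.1909], E[r] = -0.4722, γ^t·E[r] = -0.027222, running G = -2.251329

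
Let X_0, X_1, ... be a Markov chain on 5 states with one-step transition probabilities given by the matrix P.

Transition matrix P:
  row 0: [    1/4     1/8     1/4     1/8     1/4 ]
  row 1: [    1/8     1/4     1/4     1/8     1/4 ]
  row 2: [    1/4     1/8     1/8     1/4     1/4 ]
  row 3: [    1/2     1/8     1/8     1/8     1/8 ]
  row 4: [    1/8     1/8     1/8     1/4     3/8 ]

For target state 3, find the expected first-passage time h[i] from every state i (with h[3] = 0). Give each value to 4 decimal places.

First-step conditioning: h[3] = 0; for i ≠ 3, h[i] = 1 + Σ_k P[i][k]·h[k].
  h[0] = 1 + 1/4·h[0] + 1/8·h[1] + 1/4·h[2] + 1/4·h[4]
  h[1] = 1 + 1/8·h[0] + 1/4·h[1] + 1/4·h[2] + 1/4·h[4]
  h[2] = 1 + 1/4·h[0] + 1/8·h[1] + 1/8·h[2] + 1/4·h[4]
  h[4] = 1 + 1/8·h[0] + 1/8·h[1] + 1/8·h[2] + 3/8·h[4]
Solving the 4×4 linear system over states ≠ 3 gives exactly h = [168/31, 168/31, 448/93, 0, 440/93] (h[3] = 0 is the target).

h = [5.4194, 5.4194, 4.8172, 0.0000, 4.7312]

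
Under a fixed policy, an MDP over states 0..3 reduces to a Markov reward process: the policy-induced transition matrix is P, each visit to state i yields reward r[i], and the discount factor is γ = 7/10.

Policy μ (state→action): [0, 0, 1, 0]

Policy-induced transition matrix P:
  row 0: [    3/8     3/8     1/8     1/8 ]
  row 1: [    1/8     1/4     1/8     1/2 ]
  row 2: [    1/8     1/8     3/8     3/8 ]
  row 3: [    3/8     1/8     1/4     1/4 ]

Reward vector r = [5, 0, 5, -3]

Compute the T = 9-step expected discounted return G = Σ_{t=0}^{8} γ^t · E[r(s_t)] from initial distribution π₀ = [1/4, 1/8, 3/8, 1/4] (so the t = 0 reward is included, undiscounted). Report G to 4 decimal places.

t=0: π = [0.2500, 0.1250, 0.3750, 0.2500], E[r] = 2.3750, γ^t·E[r] = 2.375000, running G = 2.375000
t=1: π = [0.2500, 0.2031, 0.2500, 0.2969], E[r] = 1.6094, γ^t·E[r] = 1.126563, running G = 3.501563
t=2: π = [0.2617, 0.2129, 0.2246, 0.3008], E[r] = 1.5293, γ^t·E[r] = 0.749355, running G = 4.250918
t=3: π = [0.2656, 0.2170, 0.2188, 0.2986], E[r] = 1.5261, γ^t·E[r] = 0.523460, running G = 4.774378
t=4: π = [0.2661, 0.2185, 0.2170, 0.2984], E[r] = 1.5201, γ^t·E[r] = 0.364979, running G = 5.139357
t=5: π = [0.2661, 0.2188, 0.2166, 0.2985], E[r] = 1.5178, γ^t·E[r] = 0.255100, running G = 5.394457
t=6: π = [0.2662, 0.2189, 0.2165, 0.2985], E[r] = 1.5175, γ^t·E[r] = 0.178531, running G = 5.572988
t=7: π = [0.2662, 0.2189, 0.2164, 0.2985], E[r] = 1.5174, γ^t·E[r] = 0.124968, running G = 5.697956
t=8: π = [0.2662, 0.2189, 0.2164, 0.2985], E[r] = 1.5174, γ^t·E[r] = 0.087476, running G = 5.785432

G = 5.7854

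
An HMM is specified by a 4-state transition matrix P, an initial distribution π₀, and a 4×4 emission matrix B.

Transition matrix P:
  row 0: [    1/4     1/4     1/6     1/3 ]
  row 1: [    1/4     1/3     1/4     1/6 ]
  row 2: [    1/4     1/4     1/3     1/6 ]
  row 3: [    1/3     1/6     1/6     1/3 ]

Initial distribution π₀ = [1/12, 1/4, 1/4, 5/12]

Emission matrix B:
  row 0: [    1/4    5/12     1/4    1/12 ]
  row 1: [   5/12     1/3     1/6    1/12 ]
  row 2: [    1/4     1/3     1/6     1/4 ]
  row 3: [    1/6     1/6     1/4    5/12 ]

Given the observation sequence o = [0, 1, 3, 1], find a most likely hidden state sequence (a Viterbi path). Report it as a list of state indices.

t=0: δ = [2.083e-02, 1.042e-01, 6.250e-02, 6.944e-02]  (obs o_0=0)
t=1: δ = [1.085e-02, 1.157e-02, 8.681e-03, 3.858e-03]  ψ = [1, 1, 1, 3]  (obs o_1=1)
t=2: δ = [2.411e-04, 3.215e-04, 7.234e-04, 1.507e-03]  ψ = [1, 1, 1, 0]  (obs o_2=3)
t=3: δ = [2.093e-04, 8.372e-05, 8.372e-05, 8.372e-05]  ψ = [3, 3, 3, 3]  (obs o_3=1)
backtrack: best end state = 0; path = [1, 0, 3, 0]

path = [1, 0, 3, 0]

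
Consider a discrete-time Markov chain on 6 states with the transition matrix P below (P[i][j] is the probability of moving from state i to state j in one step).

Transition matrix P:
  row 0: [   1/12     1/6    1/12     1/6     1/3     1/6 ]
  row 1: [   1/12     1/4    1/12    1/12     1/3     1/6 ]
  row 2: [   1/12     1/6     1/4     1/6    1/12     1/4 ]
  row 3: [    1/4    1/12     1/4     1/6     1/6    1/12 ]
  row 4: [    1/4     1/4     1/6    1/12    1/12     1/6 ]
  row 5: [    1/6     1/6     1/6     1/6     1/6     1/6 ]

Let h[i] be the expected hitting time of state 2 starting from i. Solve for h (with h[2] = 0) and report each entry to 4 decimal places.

h = [7.2836, 7.3845, 0.0000, 6.1737, 6.8787, 6.7441]

First-step conditioning: h[2] = 0; for i ≠ 2, h[i] = 1 + Σ_k P[i][k]·h[k].
  h[0] = 1 + 1/12·h[0] + 1/6·h[1] + 1/6·h[3] + 1/3·h[4] + 1/6·h[5]
  h[1] = 1 + 1/12·h[0] + 1/4·h[1] + 1/12·h[3] + 1/3·h[4] + 1/6·h[5]
  h[3] = 1 + 1/4·h[0] + 1/12·h[1] + 1/6·h[3] + 1/6·h[4] + 1/12·h[5]
  h[4] = 1 + 1/4·h[0] + 1/4·h[1] + 1/12·h[3] + 1/12·h[4] + 1/6·h[5]
  h[5] = 1 + 1/6·h[0] + 1/6·h[1] + 1/6·h[3] + 1/6·h[4] + 1/6·h[5]
Solving the 5×5 linear system over states ≠ 2 gives exactly h = [139896/19207, 141834/19207, 0, 118578/19207, 132120/19207, 129534/19207] (h[2] = 0 is the target).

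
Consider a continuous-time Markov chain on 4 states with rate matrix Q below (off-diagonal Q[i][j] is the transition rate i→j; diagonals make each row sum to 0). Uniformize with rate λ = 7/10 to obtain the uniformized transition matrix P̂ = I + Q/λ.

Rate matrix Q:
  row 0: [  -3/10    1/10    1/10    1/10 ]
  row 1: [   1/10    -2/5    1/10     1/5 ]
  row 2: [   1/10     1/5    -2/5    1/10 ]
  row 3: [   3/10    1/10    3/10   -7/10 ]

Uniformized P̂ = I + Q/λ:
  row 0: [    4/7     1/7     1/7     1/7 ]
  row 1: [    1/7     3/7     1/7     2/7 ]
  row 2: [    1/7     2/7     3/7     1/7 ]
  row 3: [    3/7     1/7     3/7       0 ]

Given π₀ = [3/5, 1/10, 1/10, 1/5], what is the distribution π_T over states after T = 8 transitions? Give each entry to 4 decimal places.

π = [0.3285, 0.2524, 0.2626, 0.1565]

t=0: π = [0.6000, 0.1000, 0.1000, 0.2000]
t=1: π = [0.4571, 0.1857, 0.2286, 0.1286]
t=2: π = [0.3755, 0.2286, 0.2449, 0.1510]
t=3: π = [0.3469, 0.2431, 0.2560, 0.1539]
t=4: π = [0.3355, 0.2489, 0.2600, 0.1556]
t=5: π = [0.3311, 0.2511, 0.2616, 0.1562]
t=6: π = [0.3294, 0.2520, 0.2622, 0.1564]
t=7: π = [0.3287, 0.2523, 0.2625, 0.1565]
t=8: π = [0.3285, 0.2524, 0.2626, 0.1565]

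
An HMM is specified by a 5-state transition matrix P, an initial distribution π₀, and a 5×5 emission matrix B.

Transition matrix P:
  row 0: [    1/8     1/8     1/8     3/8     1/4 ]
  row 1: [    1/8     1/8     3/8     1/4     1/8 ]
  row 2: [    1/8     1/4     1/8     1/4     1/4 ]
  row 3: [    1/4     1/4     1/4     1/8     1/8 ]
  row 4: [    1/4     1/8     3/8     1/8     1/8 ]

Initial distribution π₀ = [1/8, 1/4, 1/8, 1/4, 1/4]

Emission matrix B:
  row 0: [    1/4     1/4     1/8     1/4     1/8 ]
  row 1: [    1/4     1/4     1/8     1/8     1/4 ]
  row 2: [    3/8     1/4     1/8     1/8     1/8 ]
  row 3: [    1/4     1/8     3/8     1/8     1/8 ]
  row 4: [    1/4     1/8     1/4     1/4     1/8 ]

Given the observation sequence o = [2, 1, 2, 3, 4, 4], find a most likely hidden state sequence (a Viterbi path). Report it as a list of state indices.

path = [3, 0, 3, 0, 3, 1]

t=0: δ = [1.562e-02, 3.125e-02, 1.562e-02, 9.375e-02, 6.250e-02]  (obs o_0=2)
t=1: δ = [5.859e-03, 5.859e-03, 5.859e-03, 1.465e-03, 1.465e-03]  ψ = [3, 3, 3, 3, 3]  (obs o_1=1)
t=2: δ = [9.155e-05, 1.831e-04, 2.747e-04, 8.240e-04, 3.662e-04]  ψ = [0, 2, 1, 0, 0]  (obs o_2=2)
t=3: δ = [5.150e-05, 2.575e-05, 2.575e-05, 1.287e-05, 2.575e-05]  ψ = [3, 3, 3, 3, 3]  (obs o_3=3)
t=4: δ = [8.047e-07, 1.609e-06, 1.207e-06, 2.414e-06, 1.609e-06]  ψ = [0, 0, 1, 0, 0]  (obs o_4=4)
t=5: δ = [7.544e-08, 1.509e-07, 7.544e-08, 5.029e-08, 3.772e-08]  ψ = [3, 3, 1, 1, 2]  (obs o_5=4)
backtrack: best end state = 1; path = [3, 0, 3, 0, 3, 1]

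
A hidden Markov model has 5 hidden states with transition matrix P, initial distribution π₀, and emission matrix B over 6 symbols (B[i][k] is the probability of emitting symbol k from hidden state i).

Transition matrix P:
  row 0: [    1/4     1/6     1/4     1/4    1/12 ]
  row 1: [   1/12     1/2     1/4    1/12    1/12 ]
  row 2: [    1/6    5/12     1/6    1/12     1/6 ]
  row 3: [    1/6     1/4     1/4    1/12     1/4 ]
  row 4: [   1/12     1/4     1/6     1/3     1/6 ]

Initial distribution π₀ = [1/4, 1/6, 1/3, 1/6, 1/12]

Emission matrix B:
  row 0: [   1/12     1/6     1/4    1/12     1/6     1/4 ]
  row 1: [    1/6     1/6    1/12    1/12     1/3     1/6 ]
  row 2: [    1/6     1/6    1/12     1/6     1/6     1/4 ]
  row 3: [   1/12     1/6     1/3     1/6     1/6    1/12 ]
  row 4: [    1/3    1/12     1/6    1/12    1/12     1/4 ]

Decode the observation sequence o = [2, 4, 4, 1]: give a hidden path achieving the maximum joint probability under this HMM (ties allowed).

path = [3, 1, 1, 1]

t=0: δ = [6.250e-02, 1.389e-02, 2.778e-02, 5.556e-02, 1.389e-02]  (obs o_0=2)
t=1: δ = [2.604e-03, 4.630e-03, 2.604e-03, 2.604e-03, 1.157e-03]  ψ = [0, 3, 0, 0, 3]  (obs o_1=4)
t=2: δ = [1.085e-04, 7.716e-04, 1.929e-04, 1.085e-04, 5.425e-05]  ψ = [0, 1, 1, 0, 3]  (obs o_2=4)
t=3: δ = [1.072e-05, 6.430e-05, 3.215e-05, 1.072e-05, 5.358e-06]  ψ = [1, 1, 1, 1, 1]  (obs o_3=1)
backtrack: best end state = 1; path = [3, 1, 1, 1]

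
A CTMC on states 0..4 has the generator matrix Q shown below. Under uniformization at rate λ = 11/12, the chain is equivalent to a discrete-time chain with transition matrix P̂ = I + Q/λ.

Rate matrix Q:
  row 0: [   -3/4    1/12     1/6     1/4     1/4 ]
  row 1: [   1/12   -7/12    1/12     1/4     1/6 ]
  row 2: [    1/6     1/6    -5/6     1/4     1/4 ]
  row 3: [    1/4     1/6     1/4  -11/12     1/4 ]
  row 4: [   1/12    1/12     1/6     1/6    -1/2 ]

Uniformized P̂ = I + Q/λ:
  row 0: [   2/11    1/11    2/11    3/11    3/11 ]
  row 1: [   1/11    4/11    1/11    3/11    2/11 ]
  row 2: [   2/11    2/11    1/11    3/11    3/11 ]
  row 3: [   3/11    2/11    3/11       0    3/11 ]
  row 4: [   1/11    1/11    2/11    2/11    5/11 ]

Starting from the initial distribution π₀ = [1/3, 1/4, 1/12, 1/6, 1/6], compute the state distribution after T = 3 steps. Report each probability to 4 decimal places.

π = [0.1552, 0.1712, 0.1677, 0.1932, 0.3127]

t=0: π = [0.3333, 0.2500, 0.0833, 0.1667, 0.1667]
t=1: π = [0.1591, 0.1818, 0.1667, 0.2121, 0.2803]
t=2: π = [0.1591, 0.1749, 0.1694, 0.1894, 0.3072]
t=3: π = [0.1552, 0.1712, 0.1677, 0.1932, 0.3127]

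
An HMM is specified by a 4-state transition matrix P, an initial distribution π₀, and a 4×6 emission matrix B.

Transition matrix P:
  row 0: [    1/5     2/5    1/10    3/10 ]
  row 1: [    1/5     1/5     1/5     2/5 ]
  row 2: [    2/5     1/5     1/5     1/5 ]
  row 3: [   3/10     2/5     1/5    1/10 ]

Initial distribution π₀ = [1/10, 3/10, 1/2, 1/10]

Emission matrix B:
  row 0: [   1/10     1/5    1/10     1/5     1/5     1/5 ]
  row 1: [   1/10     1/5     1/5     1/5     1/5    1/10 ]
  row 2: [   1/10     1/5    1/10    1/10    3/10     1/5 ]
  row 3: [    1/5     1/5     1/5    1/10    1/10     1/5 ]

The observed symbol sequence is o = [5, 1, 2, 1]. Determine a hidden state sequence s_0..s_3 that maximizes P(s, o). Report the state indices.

t=0: δ = [2.000e-02, 3.000e-02, 1.000e-01, 2.000e-02]  (obs o_0=5)
t=1: δ = [8.000e-03, 4.000e-03, 4.000e-03, 4.000e-03]  ψ = [2, 2, 2, 2]  (obs o_1=1)
t=2: δ = [1.600e-04, 6.400e-04, 8.000e-05, 4.800e-04]  ψ = [0, 0, 0, 0]  (obs o_2=2)
t=3: δ = [2.880e-05, 3.840e-05, 2.560e-05, 5.120e-05]  ψ = [3, 3, 1, 1]  (obs o_3=1)
backtrack: best end state = 3; path = [2, 0, 1, 3]

path = [2, 0, 1, 3]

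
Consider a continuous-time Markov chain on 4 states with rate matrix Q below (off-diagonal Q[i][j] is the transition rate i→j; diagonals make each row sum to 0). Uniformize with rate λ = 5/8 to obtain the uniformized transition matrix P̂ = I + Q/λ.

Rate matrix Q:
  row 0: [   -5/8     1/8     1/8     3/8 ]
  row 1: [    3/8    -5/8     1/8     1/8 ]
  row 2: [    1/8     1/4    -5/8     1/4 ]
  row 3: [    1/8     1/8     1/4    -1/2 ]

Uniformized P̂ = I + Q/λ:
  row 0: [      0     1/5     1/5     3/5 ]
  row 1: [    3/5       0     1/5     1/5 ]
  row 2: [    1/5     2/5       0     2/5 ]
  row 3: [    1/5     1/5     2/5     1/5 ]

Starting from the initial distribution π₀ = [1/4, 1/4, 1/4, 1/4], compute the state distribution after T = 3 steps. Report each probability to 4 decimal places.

π = [0.2340, 0.2060, 0.2220, 0.3380]

t=0: π = [0.2500, 0.2500, 0.2500, 0.2500]
t=1: π = [0.2500, 0.2000, 0.2000, 0.3500]
t=2: π = [0.2300, 0.2000, 0.2300, 0.3400]
t=3: π = [0.2340, 0.2060, 0.2220, 0.3380]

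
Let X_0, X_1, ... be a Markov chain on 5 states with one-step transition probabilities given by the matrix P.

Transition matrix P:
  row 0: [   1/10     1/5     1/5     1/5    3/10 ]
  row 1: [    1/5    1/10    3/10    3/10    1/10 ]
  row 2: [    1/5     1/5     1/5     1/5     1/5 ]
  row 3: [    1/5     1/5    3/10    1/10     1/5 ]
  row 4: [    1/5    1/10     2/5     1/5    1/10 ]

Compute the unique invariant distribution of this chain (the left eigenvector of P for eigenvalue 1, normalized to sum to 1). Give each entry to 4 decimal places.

π = [0.1818, 0.1652, 0.2729, 0.1968, 0.1833]

Balance equations π_j = Σ_i π_i·P[i][j]:
  π_0 = 1/10·π_0 + 1/5·π_1 + 1/5·π_2 + 1/5·π_3 + 1/5·π_4
  π_1 = 1/5·π_0 + 1/10·π_1 + 1/5·π_2 + 1/5·π_3 + 1/10·π_4
  π_2 = 1/5·π_0 + 3/10·π_1 + 1/5·π_2 + 3/10·π_3 + 2/5·π_4
  π_3 = 1/5·π_0 + 3/10·π_1 + 1/5·π_2 + 1/10·π_3 + 1/5·π_4
  normalize: π_0 + π_1 + π_2 + π_3 + π_4 = 1
Solving the linear system gives exactly π = [2/11, 109/660, 1981/7260, 1429/7260, 11/60].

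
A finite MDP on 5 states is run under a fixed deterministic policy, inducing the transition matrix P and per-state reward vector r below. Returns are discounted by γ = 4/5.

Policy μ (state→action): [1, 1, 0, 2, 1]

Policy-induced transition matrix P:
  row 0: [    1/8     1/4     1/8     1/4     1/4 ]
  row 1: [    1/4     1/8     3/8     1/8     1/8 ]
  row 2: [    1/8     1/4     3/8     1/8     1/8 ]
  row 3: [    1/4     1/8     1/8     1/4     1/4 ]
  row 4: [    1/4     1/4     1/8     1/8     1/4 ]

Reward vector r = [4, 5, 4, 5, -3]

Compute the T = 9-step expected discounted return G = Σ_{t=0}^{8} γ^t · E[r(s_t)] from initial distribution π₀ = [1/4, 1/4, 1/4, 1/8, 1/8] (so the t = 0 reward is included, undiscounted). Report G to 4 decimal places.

t=0: π = [0.2500, 0.2500, 0.2500, 0.1250, 0.1250], E[r] = 3.5000, γ^t·E[r] = 3.500000, running G = 3.500000
t=1: π = [0.1875, 0.2031, 0.2500, 0.1719, 0.1875], E[r] = 3.0625, γ^t·E[r] = 2.450000, running G = 5.950000
t=2: π = [0.1953, 0.2031, 0.2383, 0.1699, 0.1934], E[r] = 3.0195, γ^t·E[r] = 1.932500, running G = 7.882500
t=3: π = [0.1958, 0.2034, 0.2354, 0.1707, 0.1948], E[r] = 3.0103, γ^t·E[r] = 1.541250, running G = 9.423750
t=4: π = [0.1961, 0.2032, 0.2347, 0.1708, 0.1952], E[r] = 3.0079, γ^t·E[r] = 1.232050, running G = 10.655800
t=5: π = [0.1962, 0.2032, 0.2345, 0.1709, 0.1953], E[r] = 3.0073, γ^t·E[r] = 0.985430, running G = 11.641230
t=6: π = [0.1962, 0.2032, 0.2344, 0.1709, 0.1953], E[r] = 3.0071, γ^t·E[r] = 0.788299, running G = 12.429529
t=7: π = [0.1962, 0.2032, 0.2344, 0.1709, 0.1953], E[r] = 3.0071, γ^t·E[r] = 0.630630, running G = 13.060159
t=8: π = [0.1962, 0.2032, 0.2344, 0.1709, 0.1953], E[r] = 3.0071, γ^t·E[r] = 0.504502, running G = 13.564660

G = 13.5647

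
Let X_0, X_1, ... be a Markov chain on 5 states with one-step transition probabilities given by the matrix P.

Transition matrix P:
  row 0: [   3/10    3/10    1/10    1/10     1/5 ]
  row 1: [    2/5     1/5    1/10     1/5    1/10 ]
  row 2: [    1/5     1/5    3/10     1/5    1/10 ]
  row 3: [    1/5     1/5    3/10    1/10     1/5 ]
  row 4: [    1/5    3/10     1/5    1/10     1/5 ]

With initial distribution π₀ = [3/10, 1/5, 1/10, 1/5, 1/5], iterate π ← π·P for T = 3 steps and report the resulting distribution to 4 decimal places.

t=0: π = [0.3000, 0.2000, 0.1000, 0.2000, 0.2000]
t=1: π = [0.2700, 0.2500, 0.1800, 0.1300, 0.1700]
t=2: π = [0.2770, 0.2440, 0.1790, 0.1430, 0.1570]
t=3: π = [0.2765, 0.2434, 0.1801, 0.1423, 0.1577]

π = [0.2765, 0.2434, 0.1801, 0.1423, 0.1577]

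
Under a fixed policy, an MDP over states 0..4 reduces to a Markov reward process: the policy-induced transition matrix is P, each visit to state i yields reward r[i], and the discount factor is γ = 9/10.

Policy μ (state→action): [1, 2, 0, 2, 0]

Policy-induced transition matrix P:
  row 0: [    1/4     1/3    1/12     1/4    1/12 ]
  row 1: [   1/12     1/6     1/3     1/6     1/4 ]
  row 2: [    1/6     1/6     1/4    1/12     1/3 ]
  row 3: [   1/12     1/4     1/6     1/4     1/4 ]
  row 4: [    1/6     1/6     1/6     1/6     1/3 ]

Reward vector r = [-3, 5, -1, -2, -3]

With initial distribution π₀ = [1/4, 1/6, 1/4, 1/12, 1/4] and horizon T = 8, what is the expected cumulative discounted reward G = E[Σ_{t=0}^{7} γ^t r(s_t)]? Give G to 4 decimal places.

t=0: π = [0.2500, 0.1667, 0.2500, 0.0833, 0.2500], E[r] = -1.0833, γ^t·E[r] = -1.083333, running G = -1.083333
t=1: π = [0.1667, 0.2153, 0.1944, 0.1736, 0.2500], E[r] = -0.7153, γ^t·E[r] = -0.643750, running G = -1.727083
t=2: π = [0.1481, 0.2089, 0.2049, 0.1788, 0.2593], E[r] = -0.7402, γ^t·E[r] = -0.599531, running G = -2.326615
t=3: π = [0.1467, 0.2063, 0.2062, 0.1768, 0.2640], E[r] = -0.7607, γ^t·E[r] = -0.554520, running G = -2.881134
t=4: π = [0.1470, 0.2059, 0.2060, 0.1764, 0.2647], E[r] = -0.7647, γ^t·E[r] = -0.501733, running G = -3.382867
t=5: π = [0.1471, 0.2059, 0.2059, 0.1765, 0.2647], E[r] = -0.7648, γ^t·E[r] = -0.451631, running G = -3.834498
t=6: π = [0.1471, 0.2059, 0.2059, 0.1765, 0.2647], E[r] = -0.7647, γ^t·E[r] = -0.406409, running G = -4.240907
t=7: π = [0.1471, 0.2059, 0.2059, 0.1765, 0.2647], E[r] = -0.7647, γ^t·E[r] = -0.365756, running G = -4.606663

G = -4.6067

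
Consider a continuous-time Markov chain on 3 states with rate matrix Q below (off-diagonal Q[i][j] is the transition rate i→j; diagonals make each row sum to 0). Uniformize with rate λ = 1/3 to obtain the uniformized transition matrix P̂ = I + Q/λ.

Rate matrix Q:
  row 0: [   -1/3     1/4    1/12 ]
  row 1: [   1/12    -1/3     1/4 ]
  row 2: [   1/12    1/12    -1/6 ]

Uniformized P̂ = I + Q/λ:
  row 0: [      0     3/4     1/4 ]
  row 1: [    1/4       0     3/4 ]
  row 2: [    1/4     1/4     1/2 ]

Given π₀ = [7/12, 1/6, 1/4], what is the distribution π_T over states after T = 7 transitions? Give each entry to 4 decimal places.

t=0: π = [0.5833, 0.1667, 0.2500]
t=1: π = [0.1042, 0.5000, 0.3958]
t=2: π = [0.2240, 0.1771, 0.5990]
t=3: π = [0.1940, 0.3177, 0.4883]
t=4: π = [0.2015, 0.2676, 0.5309]
t=5: π = [0.1996, 0.2839, 0.5165]
t=6: π = [0.2001, 0.2788, 0.5211]
t=7: π = [0.2000, 0.2803, 0.5197]

π = [0.2000, 0.2803, 0.5197]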